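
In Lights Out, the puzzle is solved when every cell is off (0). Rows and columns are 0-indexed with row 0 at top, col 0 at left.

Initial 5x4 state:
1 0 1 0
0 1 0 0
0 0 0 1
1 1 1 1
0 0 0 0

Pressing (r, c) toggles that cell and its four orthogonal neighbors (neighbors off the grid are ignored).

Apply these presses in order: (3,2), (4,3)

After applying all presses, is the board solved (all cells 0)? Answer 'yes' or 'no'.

Answer: no

Derivation:
After press 1 at (3,2):
1 0 1 0
0 1 0 0
0 0 1 1
1 0 0 0
0 0 1 0

After press 2 at (4,3):
1 0 1 0
0 1 0 0
0 0 1 1
1 0 0 1
0 0 0 1

Lights still on: 8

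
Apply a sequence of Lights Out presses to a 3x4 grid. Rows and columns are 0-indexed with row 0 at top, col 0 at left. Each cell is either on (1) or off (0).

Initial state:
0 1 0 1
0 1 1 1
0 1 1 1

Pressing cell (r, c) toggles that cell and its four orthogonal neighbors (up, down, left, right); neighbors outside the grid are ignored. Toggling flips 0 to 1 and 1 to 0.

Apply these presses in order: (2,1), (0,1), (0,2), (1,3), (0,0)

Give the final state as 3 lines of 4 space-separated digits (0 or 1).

Answer: 0 0 0 1
1 1 1 0
1 0 0 0

Derivation:
After press 1 at (2,1):
0 1 0 1
0 0 1 1
1 0 0 1

After press 2 at (0,1):
1 0 1 1
0 1 1 1
1 0 0 1

After press 3 at (0,2):
1 1 0 0
0 1 0 1
1 0 0 1

After press 4 at (1,3):
1 1 0 1
0 1 1 0
1 0 0 0

After press 5 at (0,0):
0 0 0 1
1 1 1 0
1 0 0 0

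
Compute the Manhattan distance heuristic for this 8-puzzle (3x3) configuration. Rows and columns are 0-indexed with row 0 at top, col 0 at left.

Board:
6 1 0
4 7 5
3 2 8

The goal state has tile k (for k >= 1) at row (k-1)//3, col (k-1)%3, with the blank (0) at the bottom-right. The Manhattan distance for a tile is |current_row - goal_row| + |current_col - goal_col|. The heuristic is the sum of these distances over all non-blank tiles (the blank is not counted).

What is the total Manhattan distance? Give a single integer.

Tile 6: (0,0)->(1,2) = 3
Tile 1: (0,1)->(0,0) = 1
Tile 4: (1,0)->(1,0) = 0
Tile 7: (1,1)->(2,0) = 2
Tile 5: (1,2)->(1,1) = 1
Tile 3: (2,0)->(0,2) = 4
Tile 2: (2,1)->(0,1) = 2
Tile 8: (2,2)->(2,1) = 1
Sum: 3 + 1 + 0 + 2 + 1 + 4 + 2 + 1 = 14

Answer: 14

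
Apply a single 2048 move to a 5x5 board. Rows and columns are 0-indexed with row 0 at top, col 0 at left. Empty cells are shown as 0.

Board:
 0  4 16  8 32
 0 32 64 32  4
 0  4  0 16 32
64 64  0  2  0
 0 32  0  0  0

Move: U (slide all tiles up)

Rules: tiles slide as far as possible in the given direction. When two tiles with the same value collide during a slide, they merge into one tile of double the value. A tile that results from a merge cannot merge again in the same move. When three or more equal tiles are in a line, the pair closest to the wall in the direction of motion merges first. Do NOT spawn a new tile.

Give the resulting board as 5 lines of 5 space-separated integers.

Slide up:
col 0: [0, 0, 0, 64, 0] -> [64, 0, 0, 0, 0]
col 1: [4, 32, 4, 64, 32] -> [4, 32, 4, 64, 32]
col 2: [16, 64, 0, 0, 0] -> [16, 64, 0, 0, 0]
col 3: [8, 32, 16, 2, 0] -> [8, 32, 16, 2, 0]
col 4: [32, 4, 32, 0, 0] -> [32, 4, 32, 0, 0]

Answer: 64  4 16  8 32
 0 32 64 32  4
 0  4  0 16 32
 0 64  0  2  0
 0 32  0  0  0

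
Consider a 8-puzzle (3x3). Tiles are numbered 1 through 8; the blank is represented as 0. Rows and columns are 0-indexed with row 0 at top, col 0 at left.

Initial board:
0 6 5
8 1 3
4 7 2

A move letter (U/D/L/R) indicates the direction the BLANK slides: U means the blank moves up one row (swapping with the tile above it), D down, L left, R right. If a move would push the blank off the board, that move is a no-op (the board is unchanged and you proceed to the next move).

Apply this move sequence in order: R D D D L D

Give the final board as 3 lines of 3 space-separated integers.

Answer: 6 1 5
8 7 3
0 4 2

Derivation:
After move 1 (R):
6 0 5
8 1 3
4 7 2

After move 2 (D):
6 1 5
8 0 3
4 7 2

After move 3 (D):
6 1 5
8 7 3
4 0 2

After move 4 (D):
6 1 5
8 7 3
4 0 2

After move 5 (L):
6 1 5
8 7 3
0 4 2

After move 6 (D):
6 1 5
8 7 3
0 4 2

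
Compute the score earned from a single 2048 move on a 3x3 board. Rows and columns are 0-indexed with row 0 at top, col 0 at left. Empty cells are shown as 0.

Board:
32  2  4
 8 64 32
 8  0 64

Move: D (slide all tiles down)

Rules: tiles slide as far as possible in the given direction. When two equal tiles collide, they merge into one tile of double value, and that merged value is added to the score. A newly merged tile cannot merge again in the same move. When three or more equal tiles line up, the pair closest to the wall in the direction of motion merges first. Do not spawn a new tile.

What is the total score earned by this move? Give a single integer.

Answer: 16

Derivation:
Slide down:
col 0: [32, 8, 8] -> [0, 32, 16]  score +16 (running 16)
col 1: [2, 64, 0] -> [0, 2, 64]  score +0 (running 16)
col 2: [4, 32, 64] -> [4, 32, 64]  score +0 (running 16)
Board after move:
 0  0  4
32  2 32
16 64 64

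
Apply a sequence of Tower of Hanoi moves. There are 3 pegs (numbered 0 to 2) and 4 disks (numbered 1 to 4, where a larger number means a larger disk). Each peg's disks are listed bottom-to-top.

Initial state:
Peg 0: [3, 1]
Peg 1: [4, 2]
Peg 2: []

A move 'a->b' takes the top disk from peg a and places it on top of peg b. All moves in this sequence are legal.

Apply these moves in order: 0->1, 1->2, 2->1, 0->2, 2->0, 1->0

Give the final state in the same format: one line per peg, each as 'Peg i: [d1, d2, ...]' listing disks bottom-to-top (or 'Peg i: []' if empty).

Answer: Peg 0: [3, 1]
Peg 1: [4, 2]
Peg 2: []

Derivation:
After move 1 (0->1):
Peg 0: [3]
Peg 1: [4, 2, 1]
Peg 2: []

After move 2 (1->2):
Peg 0: [3]
Peg 1: [4, 2]
Peg 2: [1]

After move 3 (2->1):
Peg 0: [3]
Peg 1: [4, 2, 1]
Peg 2: []

After move 4 (0->2):
Peg 0: []
Peg 1: [4, 2, 1]
Peg 2: [3]

After move 5 (2->0):
Peg 0: [3]
Peg 1: [4, 2, 1]
Peg 2: []

After move 6 (1->0):
Peg 0: [3, 1]
Peg 1: [4, 2]
Peg 2: []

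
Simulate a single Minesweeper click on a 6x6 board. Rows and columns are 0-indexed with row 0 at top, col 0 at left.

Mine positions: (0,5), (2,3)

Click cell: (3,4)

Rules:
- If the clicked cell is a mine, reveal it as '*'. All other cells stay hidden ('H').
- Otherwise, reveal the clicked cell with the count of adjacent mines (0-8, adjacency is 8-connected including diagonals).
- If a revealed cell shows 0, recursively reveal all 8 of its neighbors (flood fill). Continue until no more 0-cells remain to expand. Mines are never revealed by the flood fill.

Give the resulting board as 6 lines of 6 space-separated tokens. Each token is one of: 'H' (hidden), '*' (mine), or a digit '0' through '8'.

H H H H H H
H H H H H H
H H H H H H
H H H H 1 H
H H H H H H
H H H H H H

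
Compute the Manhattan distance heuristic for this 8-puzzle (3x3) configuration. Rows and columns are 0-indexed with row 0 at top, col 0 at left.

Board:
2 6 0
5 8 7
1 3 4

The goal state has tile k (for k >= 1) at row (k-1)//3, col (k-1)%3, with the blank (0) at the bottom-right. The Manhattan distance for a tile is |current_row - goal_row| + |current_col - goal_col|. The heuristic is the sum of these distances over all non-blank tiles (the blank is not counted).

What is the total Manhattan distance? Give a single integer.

Answer: 16

Derivation:
Tile 2: at (0,0), goal (0,1), distance |0-0|+|0-1| = 1
Tile 6: at (0,1), goal (1,2), distance |0-1|+|1-2| = 2
Tile 5: at (1,0), goal (1,1), distance |1-1|+|0-1| = 1
Tile 8: at (1,1), goal (2,1), distance |1-2|+|1-1| = 1
Tile 7: at (1,2), goal (2,0), distance |1-2|+|2-0| = 3
Tile 1: at (2,0), goal (0,0), distance |2-0|+|0-0| = 2
Tile 3: at (2,1), goal (0,2), distance |2-0|+|1-2| = 3
Tile 4: at (2,2), goal (1,0), distance |2-1|+|2-0| = 3
Sum: 1 + 2 + 1 + 1 + 3 + 2 + 3 + 3 = 16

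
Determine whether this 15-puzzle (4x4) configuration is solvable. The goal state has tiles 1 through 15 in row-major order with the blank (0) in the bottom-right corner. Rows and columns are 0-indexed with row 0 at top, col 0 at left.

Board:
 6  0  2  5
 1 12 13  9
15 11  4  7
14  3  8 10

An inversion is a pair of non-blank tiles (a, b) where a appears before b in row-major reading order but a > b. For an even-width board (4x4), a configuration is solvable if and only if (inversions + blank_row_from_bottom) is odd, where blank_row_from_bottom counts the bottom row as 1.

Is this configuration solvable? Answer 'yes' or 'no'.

Inversions: 44
Blank is in row 0 (0-indexed from top), which is row 4 counting from the bottom (bottom = 1).
44 + 4 = 48, which is even, so the puzzle is not solvable.

Answer: no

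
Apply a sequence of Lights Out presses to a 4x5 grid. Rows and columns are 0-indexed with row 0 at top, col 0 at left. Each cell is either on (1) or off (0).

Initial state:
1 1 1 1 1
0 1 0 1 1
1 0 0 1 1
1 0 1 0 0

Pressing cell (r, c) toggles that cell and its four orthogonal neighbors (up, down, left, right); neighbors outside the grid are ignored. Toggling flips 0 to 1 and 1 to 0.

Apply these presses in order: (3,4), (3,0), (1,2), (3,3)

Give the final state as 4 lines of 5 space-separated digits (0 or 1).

Answer: 1 1 0 1 1
0 0 1 0 1
0 0 1 0 0
0 1 0 0 0

Derivation:
After press 1 at (3,4):
1 1 1 1 1
0 1 0 1 1
1 0 0 1 0
1 0 1 1 1

After press 2 at (3,0):
1 1 1 1 1
0 1 0 1 1
0 0 0 1 0
0 1 1 1 1

After press 3 at (1,2):
1 1 0 1 1
0 0 1 0 1
0 0 1 1 0
0 1 1 1 1

After press 4 at (3,3):
1 1 0 1 1
0 0 1 0 1
0 0 1 0 0
0 1 0 0 0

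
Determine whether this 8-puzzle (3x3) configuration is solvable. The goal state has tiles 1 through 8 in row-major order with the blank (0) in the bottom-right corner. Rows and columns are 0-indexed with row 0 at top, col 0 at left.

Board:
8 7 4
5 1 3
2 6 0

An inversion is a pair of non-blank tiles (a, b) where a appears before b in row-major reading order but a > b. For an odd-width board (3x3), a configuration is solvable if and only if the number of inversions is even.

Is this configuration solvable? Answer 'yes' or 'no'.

Answer: yes

Derivation:
Inversions (pairs i<j in row-major order where tile[i] > tile[j] > 0): 20
20 is even, so the puzzle is solvable.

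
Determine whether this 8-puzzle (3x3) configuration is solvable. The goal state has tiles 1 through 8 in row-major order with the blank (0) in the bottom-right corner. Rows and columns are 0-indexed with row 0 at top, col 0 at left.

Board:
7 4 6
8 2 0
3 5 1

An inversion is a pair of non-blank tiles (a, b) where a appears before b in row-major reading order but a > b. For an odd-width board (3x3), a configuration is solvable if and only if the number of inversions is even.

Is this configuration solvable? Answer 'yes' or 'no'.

Answer: yes

Derivation:
Inversions (pairs i<j in row-major order where tile[i] > tile[j] > 0): 20
20 is even, so the puzzle is solvable.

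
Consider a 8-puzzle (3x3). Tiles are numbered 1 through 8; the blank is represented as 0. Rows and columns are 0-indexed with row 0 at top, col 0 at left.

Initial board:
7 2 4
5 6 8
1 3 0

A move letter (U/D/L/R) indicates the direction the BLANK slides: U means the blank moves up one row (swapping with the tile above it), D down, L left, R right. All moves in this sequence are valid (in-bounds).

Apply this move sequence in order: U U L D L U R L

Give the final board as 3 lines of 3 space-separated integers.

Answer: 0 6 2
7 5 4
1 3 8

Derivation:
After move 1 (U):
7 2 4
5 6 0
1 3 8

After move 2 (U):
7 2 0
5 6 4
1 3 8

After move 3 (L):
7 0 2
5 6 4
1 3 8

After move 4 (D):
7 6 2
5 0 4
1 3 8

After move 5 (L):
7 6 2
0 5 4
1 3 8

After move 6 (U):
0 6 2
7 5 4
1 3 8

After move 7 (R):
6 0 2
7 5 4
1 3 8

After move 8 (L):
0 6 2
7 5 4
1 3 8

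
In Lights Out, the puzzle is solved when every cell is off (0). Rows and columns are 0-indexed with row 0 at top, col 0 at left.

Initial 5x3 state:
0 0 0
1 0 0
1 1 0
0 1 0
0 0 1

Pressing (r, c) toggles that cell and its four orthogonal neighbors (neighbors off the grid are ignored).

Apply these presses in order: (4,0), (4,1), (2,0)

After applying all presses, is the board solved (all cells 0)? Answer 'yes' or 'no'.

Answer: yes

Derivation:
After press 1 at (4,0):
0 0 0
1 0 0
1 1 0
1 1 0
1 1 1

After press 2 at (4,1):
0 0 0
1 0 0
1 1 0
1 0 0
0 0 0

After press 3 at (2,0):
0 0 0
0 0 0
0 0 0
0 0 0
0 0 0

Lights still on: 0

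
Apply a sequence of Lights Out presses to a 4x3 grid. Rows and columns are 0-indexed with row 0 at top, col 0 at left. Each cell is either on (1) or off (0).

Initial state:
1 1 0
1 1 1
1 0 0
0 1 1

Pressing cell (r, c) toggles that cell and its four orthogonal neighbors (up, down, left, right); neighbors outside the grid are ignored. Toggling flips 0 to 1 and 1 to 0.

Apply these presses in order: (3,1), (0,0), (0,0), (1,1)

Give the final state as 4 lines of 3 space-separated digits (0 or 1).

Answer: 1 0 0
0 0 0
1 0 0
1 0 0

Derivation:
After press 1 at (3,1):
1 1 0
1 1 1
1 1 0
1 0 0

After press 2 at (0,0):
0 0 0
0 1 1
1 1 0
1 0 0

After press 3 at (0,0):
1 1 0
1 1 1
1 1 0
1 0 0

After press 4 at (1,1):
1 0 0
0 0 0
1 0 0
1 0 0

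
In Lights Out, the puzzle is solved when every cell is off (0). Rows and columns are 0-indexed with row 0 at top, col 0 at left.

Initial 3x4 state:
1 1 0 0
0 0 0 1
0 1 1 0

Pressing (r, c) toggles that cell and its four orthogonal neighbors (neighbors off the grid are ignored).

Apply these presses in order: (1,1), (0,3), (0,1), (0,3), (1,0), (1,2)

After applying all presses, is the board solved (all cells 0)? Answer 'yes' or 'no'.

After press 1 at (1,1):
1 0 0 0
1 1 1 1
0 0 1 0

After press 2 at (0,3):
1 0 1 1
1 1 1 0
0 0 1 0

After press 3 at (0,1):
0 1 0 1
1 0 1 0
0 0 1 0

After press 4 at (0,3):
0 1 1 0
1 0 1 1
0 0 1 0

After press 5 at (1,0):
1 1 1 0
0 1 1 1
1 0 1 0

After press 6 at (1,2):
1 1 0 0
0 0 0 0
1 0 0 0

Lights still on: 3

Answer: no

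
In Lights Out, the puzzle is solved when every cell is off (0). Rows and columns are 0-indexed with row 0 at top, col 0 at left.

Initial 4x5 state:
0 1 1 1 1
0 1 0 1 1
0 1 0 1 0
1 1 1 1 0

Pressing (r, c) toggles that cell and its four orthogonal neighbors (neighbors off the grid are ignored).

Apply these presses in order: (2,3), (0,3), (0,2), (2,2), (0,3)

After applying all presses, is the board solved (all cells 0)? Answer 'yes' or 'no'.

Answer: no

Derivation:
After press 1 at (2,3):
0 1 1 1 1
0 1 0 0 1
0 1 1 0 1
1 1 1 0 0

After press 2 at (0,3):
0 1 0 0 0
0 1 0 1 1
0 1 1 0 1
1 1 1 0 0

After press 3 at (0,2):
0 0 1 1 0
0 1 1 1 1
0 1 1 0 1
1 1 1 0 0

After press 4 at (2,2):
0 0 1 1 0
0 1 0 1 1
0 0 0 1 1
1 1 0 0 0

After press 5 at (0,3):
0 0 0 0 1
0 1 0 0 1
0 0 0 1 1
1 1 0 0 0

Lights still on: 7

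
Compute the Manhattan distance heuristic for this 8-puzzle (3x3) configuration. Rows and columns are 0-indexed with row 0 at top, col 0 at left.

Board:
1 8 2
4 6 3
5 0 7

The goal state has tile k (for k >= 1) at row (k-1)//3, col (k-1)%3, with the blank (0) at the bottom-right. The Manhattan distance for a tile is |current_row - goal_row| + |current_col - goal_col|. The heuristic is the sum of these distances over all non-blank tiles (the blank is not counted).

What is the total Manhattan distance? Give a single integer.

Tile 1: (0,0)->(0,0) = 0
Tile 8: (0,1)->(2,1) = 2
Tile 2: (0,2)->(0,1) = 1
Tile 4: (1,0)->(1,0) = 0
Tile 6: (1,1)->(1,2) = 1
Tile 3: (1,2)->(0,2) = 1
Tile 5: (2,0)->(1,1) = 2
Tile 7: (2,2)->(2,0) = 2
Sum: 0 + 2 + 1 + 0 + 1 + 1 + 2 + 2 = 9

Answer: 9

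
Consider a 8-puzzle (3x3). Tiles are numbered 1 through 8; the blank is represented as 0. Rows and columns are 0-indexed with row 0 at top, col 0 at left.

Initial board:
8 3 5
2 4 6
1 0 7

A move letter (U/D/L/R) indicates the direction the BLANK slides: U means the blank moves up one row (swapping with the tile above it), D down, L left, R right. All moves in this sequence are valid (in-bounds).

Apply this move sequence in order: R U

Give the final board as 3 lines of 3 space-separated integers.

After move 1 (R):
8 3 5
2 4 6
1 7 0

After move 2 (U):
8 3 5
2 4 0
1 7 6

Answer: 8 3 5
2 4 0
1 7 6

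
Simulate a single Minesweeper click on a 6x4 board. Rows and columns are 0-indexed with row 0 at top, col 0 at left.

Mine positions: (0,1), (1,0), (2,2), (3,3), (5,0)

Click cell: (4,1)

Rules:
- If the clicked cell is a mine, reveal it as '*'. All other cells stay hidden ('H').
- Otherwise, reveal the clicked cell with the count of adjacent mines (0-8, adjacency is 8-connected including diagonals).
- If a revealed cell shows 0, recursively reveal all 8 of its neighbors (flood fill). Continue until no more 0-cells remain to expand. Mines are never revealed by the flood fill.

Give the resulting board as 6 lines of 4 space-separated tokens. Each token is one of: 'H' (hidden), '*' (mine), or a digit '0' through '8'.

H H H H
H H H H
H H H H
H H H H
H 1 H H
H H H H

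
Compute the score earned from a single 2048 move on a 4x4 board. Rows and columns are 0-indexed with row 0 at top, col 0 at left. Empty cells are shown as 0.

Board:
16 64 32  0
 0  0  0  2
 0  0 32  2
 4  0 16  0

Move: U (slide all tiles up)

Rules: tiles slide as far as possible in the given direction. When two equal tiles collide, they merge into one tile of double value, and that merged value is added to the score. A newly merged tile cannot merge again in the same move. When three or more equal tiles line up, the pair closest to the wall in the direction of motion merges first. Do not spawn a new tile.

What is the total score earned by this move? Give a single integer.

Answer: 68

Derivation:
Slide up:
col 0: [16, 0, 0, 4] -> [16, 4, 0, 0]  score +0 (running 0)
col 1: [64, 0, 0, 0] -> [64, 0, 0, 0]  score +0 (running 0)
col 2: [32, 0, 32, 16] -> [64, 16, 0, 0]  score +64 (running 64)
col 3: [0, 2, 2, 0] -> [4, 0, 0, 0]  score +4 (running 68)
Board after move:
16 64 64  4
 4  0 16  0
 0  0  0  0
 0  0  0  0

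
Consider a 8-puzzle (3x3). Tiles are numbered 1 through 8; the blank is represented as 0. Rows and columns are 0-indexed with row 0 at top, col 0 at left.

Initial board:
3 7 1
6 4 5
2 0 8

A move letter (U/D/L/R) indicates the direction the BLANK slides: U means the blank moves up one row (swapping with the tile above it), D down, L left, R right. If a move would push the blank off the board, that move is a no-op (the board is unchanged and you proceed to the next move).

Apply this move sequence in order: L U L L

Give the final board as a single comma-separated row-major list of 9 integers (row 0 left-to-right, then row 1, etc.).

Answer: 3, 7, 1, 0, 4, 5, 6, 2, 8

Derivation:
After move 1 (L):
3 7 1
6 4 5
0 2 8

After move 2 (U):
3 7 1
0 4 5
6 2 8

After move 3 (L):
3 7 1
0 4 5
6 2 8

After move 4 (L):
3 7 1
0 4 5
6 2 8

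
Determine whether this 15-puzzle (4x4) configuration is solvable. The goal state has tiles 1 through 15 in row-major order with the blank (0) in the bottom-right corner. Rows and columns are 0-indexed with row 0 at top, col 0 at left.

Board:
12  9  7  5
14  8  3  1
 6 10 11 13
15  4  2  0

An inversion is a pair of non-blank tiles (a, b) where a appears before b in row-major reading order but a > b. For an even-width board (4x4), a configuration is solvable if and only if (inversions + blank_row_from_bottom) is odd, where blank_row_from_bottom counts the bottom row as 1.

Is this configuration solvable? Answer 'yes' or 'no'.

Answer: yes

Derivation:
Inversions: 56
Blank is in row 3 (0-indexed from top), which is row 1 counting from the bottom (bottom = 1).
56 + 1 = 57, which is odd, so the puzzle is solvable.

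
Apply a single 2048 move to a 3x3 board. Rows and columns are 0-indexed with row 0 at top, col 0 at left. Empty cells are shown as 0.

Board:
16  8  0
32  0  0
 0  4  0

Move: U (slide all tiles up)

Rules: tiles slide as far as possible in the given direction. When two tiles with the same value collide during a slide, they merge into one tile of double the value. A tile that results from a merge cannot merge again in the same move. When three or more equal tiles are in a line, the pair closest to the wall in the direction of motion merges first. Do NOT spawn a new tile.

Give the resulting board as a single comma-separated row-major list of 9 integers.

Answer: 16, 8, 0, 32, 4, 0, 0, 0, 0

Derivation:
Slide up:
col 0: [16, 32, 0] -> [16, 32, 0]
col 1: [8, 0, 4] -> [8, 4, 0]
col 2: [0, 0, 0] -> [0, 0, 0]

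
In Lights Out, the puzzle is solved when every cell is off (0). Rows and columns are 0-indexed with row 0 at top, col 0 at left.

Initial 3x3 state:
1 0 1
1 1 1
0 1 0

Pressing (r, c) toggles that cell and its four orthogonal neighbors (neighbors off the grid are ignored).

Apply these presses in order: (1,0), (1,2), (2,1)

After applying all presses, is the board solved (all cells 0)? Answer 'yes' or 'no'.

Answer: yes

Derivation:
After press 1 at (1,0):
0 0 1
0 0 1
1 1 0

After press 2 at (1,2):
0 0 0
0 1 0
1 1 1

After press 3 at (2,1):
0 0 0
0 0 0
0 0 0

Lights still on: 0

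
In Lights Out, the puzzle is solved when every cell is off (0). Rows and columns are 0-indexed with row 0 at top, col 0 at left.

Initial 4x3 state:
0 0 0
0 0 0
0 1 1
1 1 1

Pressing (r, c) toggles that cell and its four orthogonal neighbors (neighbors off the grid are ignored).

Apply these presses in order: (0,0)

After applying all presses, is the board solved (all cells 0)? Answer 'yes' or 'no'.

After press 1 at (0,0):
1 1 0
1 0 0
0 1 1
1 1 1

Lights still on: 8

Answer: no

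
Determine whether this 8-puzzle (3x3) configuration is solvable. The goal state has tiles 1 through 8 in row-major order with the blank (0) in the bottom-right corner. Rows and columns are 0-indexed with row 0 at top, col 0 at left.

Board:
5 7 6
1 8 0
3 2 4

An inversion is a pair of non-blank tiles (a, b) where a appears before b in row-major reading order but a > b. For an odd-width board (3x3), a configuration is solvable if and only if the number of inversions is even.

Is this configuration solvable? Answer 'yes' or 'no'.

Answer: no

Derivation:
Inversions (pairs i<j in row-major order where tile[i] > tile[j] > 0): 17
17 is odd, so the puzzle is not solvable.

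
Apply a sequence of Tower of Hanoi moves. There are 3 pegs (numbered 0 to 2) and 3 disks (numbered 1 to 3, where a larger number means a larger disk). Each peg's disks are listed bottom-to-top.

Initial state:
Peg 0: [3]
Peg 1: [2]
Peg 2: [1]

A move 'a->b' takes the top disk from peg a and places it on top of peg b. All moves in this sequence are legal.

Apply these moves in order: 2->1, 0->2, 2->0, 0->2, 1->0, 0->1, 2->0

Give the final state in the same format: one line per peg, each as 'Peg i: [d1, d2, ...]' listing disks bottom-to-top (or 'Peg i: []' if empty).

Answer: Peg 0: [3]
Peg 1: [2, 1]
Peg 2: []

Derivation:
After move 1 (2->1):
Peg 0: [3]
Peg 1: [2, 1]
Peg 2: []

After move 2 (0->2):
Peg 0: []
Peg 1: [2, 1]
Peg 2: [3]

After move 3 (2->0):
Peg 0: [3]
Peg 1: [2, 1]
Peg 2: []

After move 4 (0->2):
Peg 0: []
Peg 1: [2, 1]
Peg 2: [3]

After move 5 (1->0):
Peg 0: [1]
Peg 1: [2]
Peg 2: [3]

After move 6 (0->1):
Peg 0: []
Peg 1: [2, 1]
Peg 2: [3]

After move 7 (2->0):
Peg 0: [3]
Peg 1: [2, 1]
Peg 2: []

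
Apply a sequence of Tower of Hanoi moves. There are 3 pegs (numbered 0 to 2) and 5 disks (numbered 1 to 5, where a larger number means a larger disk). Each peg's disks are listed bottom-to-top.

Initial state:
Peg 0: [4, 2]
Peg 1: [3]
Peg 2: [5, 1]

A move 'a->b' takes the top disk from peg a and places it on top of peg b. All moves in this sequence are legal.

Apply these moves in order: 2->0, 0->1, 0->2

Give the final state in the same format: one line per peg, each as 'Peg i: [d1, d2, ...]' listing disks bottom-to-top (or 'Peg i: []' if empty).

After move 1 (2->0):
Peg 0: [4, 2, 1]
Peg 1: [3]
Peg 2: [5]

After move 2 (0->1):
Peg 0: [4, 2]
Peg 1: [3, 1]
Peg 2: [5]

After move 3 (0->2):
Peg 0: [4]
Peg 1: [3, 1]
Peg 2: [5, 2]

Answer: Peg 0: [4]
Peg 1: [3, 1]
Peg 2: [5, 2]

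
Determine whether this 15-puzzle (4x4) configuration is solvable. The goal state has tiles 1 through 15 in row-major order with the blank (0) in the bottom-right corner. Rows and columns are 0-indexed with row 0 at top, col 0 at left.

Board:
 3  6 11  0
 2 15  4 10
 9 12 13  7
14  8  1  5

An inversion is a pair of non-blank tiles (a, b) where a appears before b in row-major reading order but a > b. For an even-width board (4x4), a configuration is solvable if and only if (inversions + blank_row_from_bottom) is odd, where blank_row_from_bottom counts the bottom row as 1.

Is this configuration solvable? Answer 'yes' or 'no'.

Inversions: 50
Blank is in row 0 (0-indexed from top), which is row 4 counting from the bottom (bottom = 1).
50 + 4 = 54, which is even, so the puzzle is not solvable.

Answer: no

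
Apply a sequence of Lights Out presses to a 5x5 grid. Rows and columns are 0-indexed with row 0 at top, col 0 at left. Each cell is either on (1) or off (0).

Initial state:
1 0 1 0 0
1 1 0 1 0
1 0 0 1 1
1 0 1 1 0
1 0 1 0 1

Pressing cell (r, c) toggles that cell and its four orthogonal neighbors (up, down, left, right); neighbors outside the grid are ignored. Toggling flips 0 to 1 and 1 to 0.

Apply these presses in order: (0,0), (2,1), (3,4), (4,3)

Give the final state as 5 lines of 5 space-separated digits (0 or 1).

Answer: 0 1 1 0 0
0 0 0 1 0
0 1 1 1 0
1 1 1 1 1
1 0 0 1 1

Derivation:
After press 1 at (0,0):
0 1 1 0 0
0 1 0 1 0
1 0 0 1 1
1 0 1 1 0
1 0 1 0 1

After press 2 at (2,1):
0 1 1 0 0
0 0 0 1 0
0 1 1 1 1
1 1 1 1 0
1 0 1 0 1

After press 3 at (3,4):
0 1 1 0 0
0 0 0 1 0
0 1 1 1 0
1 1 1 0 1
1 0 1 0 0

After press 4 at (4,3):
0 1 1 0 0
0 0 0 1 0
0 1 1 1 0
1 1 1 1 1
1 0 0 1 1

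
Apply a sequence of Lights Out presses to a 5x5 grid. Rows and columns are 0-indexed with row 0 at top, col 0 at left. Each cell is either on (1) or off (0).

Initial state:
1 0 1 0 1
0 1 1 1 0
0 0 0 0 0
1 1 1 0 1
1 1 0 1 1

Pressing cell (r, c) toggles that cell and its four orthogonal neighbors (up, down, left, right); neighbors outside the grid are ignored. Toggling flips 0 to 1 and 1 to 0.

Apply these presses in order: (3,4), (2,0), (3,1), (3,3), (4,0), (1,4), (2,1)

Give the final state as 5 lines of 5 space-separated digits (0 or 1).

After press 1 at (3,4):
1 0 1 0 1
0 1 1 1 0
0 0 0 0 1
1 1 1 1 0
1 1 0 1 0

After press 2 at (2,0):
1 0 1 0 1
1 1 1 1 0
1 1 0 0 1
0 1 1 1 0
1 1 0 1 0

After press 3 at (3,1):
1 0 1 0 1
1 1 1 1 0
1 0 0 0 1
1 0 0 1 0
1 0 0 1 0

After press 4 at (3,3):
1 0 1 0 1
1 1 1 1 0
1 0 0 1 1
1 0 1 0 1
1 0 0 0 0

After press 5 at (4,0):
1 0 1 0 1
1 1 1 1 0
1 0 0 1 1
0 0 1 0 1
0 1 0 0 0

After press 6 at (1,4):
1 0 1 0 0
1 1 1 0 1
1 0 0 1 0
0 0 1 0 1
0 1 0 0 0

After press 7 at (2,1):
1 0 1 0 0
1 0 1 0 1
0 1 1 1 0
0 1 1 0 1
0 1 0 0 0

Answer: 1 0 1 0 0
1 0 1 0 1
0 1 1 1 0
0 1 1 0 1
0 1 0 0 0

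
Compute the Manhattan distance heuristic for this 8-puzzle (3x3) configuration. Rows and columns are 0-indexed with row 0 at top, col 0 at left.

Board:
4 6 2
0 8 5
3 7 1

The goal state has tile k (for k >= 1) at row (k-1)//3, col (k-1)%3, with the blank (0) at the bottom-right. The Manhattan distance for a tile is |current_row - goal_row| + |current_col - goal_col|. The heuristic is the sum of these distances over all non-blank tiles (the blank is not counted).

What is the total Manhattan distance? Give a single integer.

Tile 4: at (0,0), goal (1,0), distance |0-1|+|0-0| = 1
Tile 6: at (0,1), goal (1,2), distance |0-1|+|1-2| = 2
Tile 2: at (0,2), goal (0,1), distance |0-0|+|2-1| = 1
Tile 8: at (1,1), goal (2,1), distance |1-2|+|1-1| = 1
Tile 5: at (1,2), goal (1,1), distance |1-1|+|2-1| = 1
Tile 3: at (2,0), goal (0,2), distance |2-0|+|0-2| = 4
Tile 7: at (2,1), goal (2,0), distance |2-2|+|1-0| = 1
Tile 1: at (2,2), goal (0,0), distance |2-0|+|2-0| = 4
Sum: 1 + 2 + 1 + 1 + 1 + 4 + 1 + 4 = 15

Answer: 15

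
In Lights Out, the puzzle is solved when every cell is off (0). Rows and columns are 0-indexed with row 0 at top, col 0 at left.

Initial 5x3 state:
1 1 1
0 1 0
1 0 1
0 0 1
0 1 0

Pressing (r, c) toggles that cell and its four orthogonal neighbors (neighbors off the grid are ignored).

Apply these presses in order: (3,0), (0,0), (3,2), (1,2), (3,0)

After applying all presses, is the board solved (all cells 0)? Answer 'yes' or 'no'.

After press 1 at (3,0):
1 1 1
0 1 0
0 0 1
1 1 1
1 1 0

After press 2 at (0,0):
0 0 1
1 1 0
0 0 1
1 1 1
1 1 0

After press 3 at (3,2):
0 0 1
1 1 0
0 0 0
1 0 0
1 1 1

After press 4 at (1,2):
0 0 0
1 0 1
0 0 1
1 0 0
1 1 1

After press 5 at (3,0):
0 0 0
1 0 1
1 0 1
0 1 0
0 1 1

Lights still on: 7

Answer: no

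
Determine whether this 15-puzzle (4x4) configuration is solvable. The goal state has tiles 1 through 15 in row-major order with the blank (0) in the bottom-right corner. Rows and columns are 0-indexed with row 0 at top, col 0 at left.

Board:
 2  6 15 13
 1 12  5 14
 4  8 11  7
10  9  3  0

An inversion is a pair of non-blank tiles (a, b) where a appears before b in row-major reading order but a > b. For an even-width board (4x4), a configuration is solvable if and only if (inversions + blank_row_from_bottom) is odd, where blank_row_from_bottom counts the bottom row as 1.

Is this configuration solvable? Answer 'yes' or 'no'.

Inversions: 55
Blank is in row 3 (0-indexed from top), which is row 1 counting from the bottom (bottom = 1).
55 + 1 = 56, which is even, so the puzzle is not solvable.

Answer: no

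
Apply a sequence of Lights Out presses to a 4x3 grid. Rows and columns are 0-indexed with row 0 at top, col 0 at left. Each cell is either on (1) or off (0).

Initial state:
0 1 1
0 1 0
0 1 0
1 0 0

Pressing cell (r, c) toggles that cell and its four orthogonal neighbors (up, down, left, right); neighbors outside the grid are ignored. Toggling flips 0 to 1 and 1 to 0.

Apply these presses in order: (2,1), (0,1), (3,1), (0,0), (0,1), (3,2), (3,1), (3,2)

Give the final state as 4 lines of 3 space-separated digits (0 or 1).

Answer: 1 0 1
1 0 0
1 0 1
1 1 0

Derivation:
After press 1 at (2,1):
0 1 1
0 0 0
1 0 1
1 1 0

After press 2 at (0,1):
1 0 0
0 1 0
1 0 1
1 1 0

After press 3 at (3,1):
1 0 0
0 1 0
1 1 1
0 0 1

After press 4 at (0,0):
0 1 0
1 1 0
1 1 1
0 0 1

After press 5 at (0,1):
1 0 1
1 0 0
1 1 1
0 0 1

After press 6 at (3,2):
1 0 1
1 0 0
1 1 0
0 1 0

After press 7 at (3,1):
1 0 1
1 0 0
1 0 0
1 0 1

After press 8 at (3,2):
1 0 1
1 0 0
1 0 1
1 1 0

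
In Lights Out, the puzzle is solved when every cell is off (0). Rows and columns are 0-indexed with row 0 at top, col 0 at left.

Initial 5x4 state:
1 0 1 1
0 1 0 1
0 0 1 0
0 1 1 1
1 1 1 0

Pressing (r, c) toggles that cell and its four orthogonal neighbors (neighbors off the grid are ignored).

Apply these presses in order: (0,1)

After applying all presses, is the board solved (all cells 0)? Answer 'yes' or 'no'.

After press 1 at (0,1):
0 1 0 1
0 0 0 1
0 0 1 0
0 1 1 1
1 1 1 0

Lights still on: 10

Answer: no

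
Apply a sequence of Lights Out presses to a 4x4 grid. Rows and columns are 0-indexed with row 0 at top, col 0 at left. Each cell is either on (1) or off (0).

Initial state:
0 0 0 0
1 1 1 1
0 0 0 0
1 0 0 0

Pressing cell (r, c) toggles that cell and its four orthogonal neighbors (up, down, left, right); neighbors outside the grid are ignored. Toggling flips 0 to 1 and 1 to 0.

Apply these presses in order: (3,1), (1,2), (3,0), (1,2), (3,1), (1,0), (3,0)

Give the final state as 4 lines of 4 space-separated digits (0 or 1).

After press 1 at (3,1):
0 0 0 0
1 1 1 1
0 1 0 0
0 1 1 0

After press 2 at (1,2):
0 0 1 0
1 0 0 0
0 1 1 0
0 1 1 0

After press 3 at (3,0):
0 0 1 0
1 0 0 0
1 1 1 0
1 0 1 0

After press 4 at (1,2):
0 0 0 0
1 1 1 1
1 1 0 0
1 0 1 0

After press 5 at (3,1):
0 0 0 0
1 1 1 1
1 0 0 0
0 1 0 0

After press 6 at (1,0):
1 0 0 0
0 0 1 1
0 0 0 0
0 1 0 0

After press 7 at (3,0):
1 0 0 0
0 0 1 1
1 0 0 0
1 0 0 0

Answer: 1 0 0 0
0 0 1 1
1 0 0 0
1 0 0 0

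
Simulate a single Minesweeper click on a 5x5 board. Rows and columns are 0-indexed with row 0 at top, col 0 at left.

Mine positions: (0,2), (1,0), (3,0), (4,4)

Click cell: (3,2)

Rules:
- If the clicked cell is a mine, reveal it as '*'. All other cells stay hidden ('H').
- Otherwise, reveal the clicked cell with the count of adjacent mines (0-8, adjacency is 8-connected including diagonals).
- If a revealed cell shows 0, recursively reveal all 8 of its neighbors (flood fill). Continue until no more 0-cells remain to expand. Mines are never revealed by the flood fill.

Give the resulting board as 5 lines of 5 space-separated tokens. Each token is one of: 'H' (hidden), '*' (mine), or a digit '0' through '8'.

H H H 1 0
H 2 1 1 0
H 2 0 0 0
H 1 0 1 1
H 1 0 1 H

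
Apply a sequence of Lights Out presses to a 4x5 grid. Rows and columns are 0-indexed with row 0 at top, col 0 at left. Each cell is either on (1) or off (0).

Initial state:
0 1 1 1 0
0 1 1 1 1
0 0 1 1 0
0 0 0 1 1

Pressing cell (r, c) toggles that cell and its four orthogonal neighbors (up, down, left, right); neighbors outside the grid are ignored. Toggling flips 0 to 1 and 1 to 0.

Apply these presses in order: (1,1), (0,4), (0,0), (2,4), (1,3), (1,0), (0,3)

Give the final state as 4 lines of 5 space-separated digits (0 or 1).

After press 1 at (1,1):
0 0 1 1 0
1 0 0 1 1
0 1 1 1 0
0 0 0 1 1

After press 2 at (0,4):
0 0 1 0 1
1 0 0 1 0
0 1 1 1 0
0 0 0 1 1

After press 3 at (0,0):
1 1 1 0 1
0 0 0 1 0
0 1 1 1 0
0 0 0 1 1

After press 4 at (2,4):
1 1 1 0 1
0 0 0 1 1
0 1 1 0 1
0 0 0 1 0

After press 5 at (1,3):
1 1 1 1 1
0 0 1 0 0
0 1 1 1 1
0 0 0 1 0

After press 6 at (1,0):
0 1 1 1 1
1 1 1 0 0
1 1 1 1 1
0 0 0 1 0

After press 7 at (0,3):
0 1 0 0 0
1 1 1 1 0
1 1 1 1 1
0 0 0 1 0

Answer: 0 1 0 0 0
1 1 1 1 0
1 1 1 1 1
0 0 0 1 0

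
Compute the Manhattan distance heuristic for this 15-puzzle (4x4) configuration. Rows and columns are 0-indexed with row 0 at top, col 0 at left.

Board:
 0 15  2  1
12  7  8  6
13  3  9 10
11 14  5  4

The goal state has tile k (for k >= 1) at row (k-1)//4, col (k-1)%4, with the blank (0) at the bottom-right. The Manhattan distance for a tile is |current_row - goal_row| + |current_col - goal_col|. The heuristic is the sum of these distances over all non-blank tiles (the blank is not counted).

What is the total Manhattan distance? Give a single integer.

Answer: 34

Derivation:
Tile 15: (0,1)->(3,2) = 4
Tile 2: (0,2)->(0,1) = 1
Tile 1: (0,3)->(0,0) = 3
Tile 12: (1,0)->(2,3) = 4
Tile 7: (1,1)->(1,2) = 1
Tile 8: (1,2)->(1,3) = 1
Tile 6: (1,3)->(1,1) = 2
Tile 13: (2,0)->(3,0) = 1
Tile 3: (2,1)->(0,2) = 3
Tile 9: (2,2)->(2,0) = 2
Tile 10: (2,3)->(2,1) = 2
Tile 11: (3,0)->(2,2) = 3
Tile 14: (3,1)->(3,1) = 0
Tile 5: (3,2)->(1,0) = 4
Tile 4: (3,3)->(0,3) = 3
Sum: 4 + 1 + 3 + 4 + 1 + 1 + 2 + 1 + 3 + 2 + 2 + 3 + 0 + 4 + 3 = 34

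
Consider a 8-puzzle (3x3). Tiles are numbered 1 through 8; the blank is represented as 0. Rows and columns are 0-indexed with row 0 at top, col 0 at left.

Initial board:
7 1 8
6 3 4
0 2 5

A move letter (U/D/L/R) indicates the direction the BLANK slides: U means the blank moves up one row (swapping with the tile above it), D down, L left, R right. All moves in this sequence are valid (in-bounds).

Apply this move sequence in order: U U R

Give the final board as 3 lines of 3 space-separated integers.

Answer: 1 0 8
7 3 4
6 2 5

Derivation:
After move 1 (U):
7 1 8
0 3 4
6 2 5

After move 2 (U):
0 1 8
7 3 4
6 2 5

After move 3 (R):
1 0 8
7 3 4
6 2 5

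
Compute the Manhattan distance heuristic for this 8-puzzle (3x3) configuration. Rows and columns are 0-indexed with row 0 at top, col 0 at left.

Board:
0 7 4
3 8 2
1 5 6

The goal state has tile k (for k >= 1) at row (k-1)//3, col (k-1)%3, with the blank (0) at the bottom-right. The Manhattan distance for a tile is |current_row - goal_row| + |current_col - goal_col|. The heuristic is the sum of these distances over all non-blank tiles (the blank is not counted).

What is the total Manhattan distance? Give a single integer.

Tile 7: at (0,1), goal (2,0), distance |0-2|+|1-0| = 3
Tile 4: at (0,2), goal (1,0), distance |0-1|+|2-0| = 3
Tile 3: at (1,0), goal (0,2), distance |1-0|+|0-2| = 3
Tile 8: at (1,1), goal (2,1), distance |1-2|+|1-1| = 1
Tile 2: at (1,2), goal (0,1), distance |1-0|+|2-1| = 2
Tile 1: at (2,0), goal (0,0), distance |2-0|+|0-0| = 2
Tile 5: at (2,1), goal (1,1), distance |2-1|+|1-1| = 1
Tile 6: at (2,2), goal (1,2), distance |2-1|+|2-2| = 1
Sum: 3 + 3 + 3 + 1 + 2 + 2 + 1 + 1 = 16

Answer: 16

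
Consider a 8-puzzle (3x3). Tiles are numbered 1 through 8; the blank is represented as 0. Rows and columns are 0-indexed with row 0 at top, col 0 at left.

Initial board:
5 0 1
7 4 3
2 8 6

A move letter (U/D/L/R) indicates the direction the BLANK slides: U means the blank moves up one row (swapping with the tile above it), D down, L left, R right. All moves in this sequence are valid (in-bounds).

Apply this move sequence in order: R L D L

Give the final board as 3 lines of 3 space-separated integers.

Answer: 5 4 1
0 7 3
2 8 6

Derivation:
After move 1 (R):
5 1 0
7 4 3
2 8 6

After move 2 (L):
5 0 1
7 4 3
2 8 6

After move 3 (D):
5 4 1
7 0 3
2 8 6

After move 4 (L):
5 4 1
0 7 3
2 8 6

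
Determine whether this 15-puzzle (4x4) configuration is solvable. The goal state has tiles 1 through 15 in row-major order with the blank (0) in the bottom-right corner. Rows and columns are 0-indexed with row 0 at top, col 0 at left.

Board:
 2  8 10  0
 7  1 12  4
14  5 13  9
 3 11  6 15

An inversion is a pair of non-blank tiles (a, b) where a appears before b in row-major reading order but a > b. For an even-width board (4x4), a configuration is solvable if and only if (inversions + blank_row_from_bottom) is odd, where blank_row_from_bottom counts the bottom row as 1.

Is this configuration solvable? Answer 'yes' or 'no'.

Inversions: 40
Blank is in row 0 (0-indexed from top), which is row 4 counting from the bottom (bottom = 1).
40 + 4 = 44, which is even, so the puzzle is not solvable.

Answer: no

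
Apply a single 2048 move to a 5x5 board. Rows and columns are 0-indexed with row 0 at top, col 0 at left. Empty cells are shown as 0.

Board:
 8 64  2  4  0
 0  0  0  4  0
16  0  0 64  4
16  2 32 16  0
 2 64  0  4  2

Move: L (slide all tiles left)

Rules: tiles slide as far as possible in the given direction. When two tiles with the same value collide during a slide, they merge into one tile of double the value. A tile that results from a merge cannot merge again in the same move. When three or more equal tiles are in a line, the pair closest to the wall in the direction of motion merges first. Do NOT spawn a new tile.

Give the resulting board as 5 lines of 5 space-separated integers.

Answer:  8 64  2  4  0
 4  0  0  0  0
16 64  4  0  0
16  2 32 16  0
 2 64  4  2  0

Derivation:
Slide left:
row 0: [8, 64, 2, 4, 0] -> [8, 64, 2, 4, 0]
row 1: [0, 0, 0, 4, 0] -> [4, 0, 0, 0, 0]
row 2: [16, 0, 0, 64, 4] -> [16, 64, 4, 0, 0]
row 3: [16, 2, 32, 16, 0] -> [16, 2, 32, 16, 0]
row 4: [2, 64, 0, 4, 2] -> [2, 64, 4, 2, 0]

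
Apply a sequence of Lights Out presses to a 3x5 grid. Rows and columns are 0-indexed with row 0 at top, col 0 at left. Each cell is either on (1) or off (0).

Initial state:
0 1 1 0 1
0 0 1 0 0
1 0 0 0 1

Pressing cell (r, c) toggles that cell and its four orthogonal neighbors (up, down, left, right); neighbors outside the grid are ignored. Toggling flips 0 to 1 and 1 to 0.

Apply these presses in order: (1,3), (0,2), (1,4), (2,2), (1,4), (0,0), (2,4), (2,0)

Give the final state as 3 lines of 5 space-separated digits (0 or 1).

After press 1 at (1,3):
0 1 1 1 1
0 0 0 1 1
1 0 0 1 1

After press 2 at (0,2):
0 0 0 0 1
0 0 1 1 1
1 0 0 1 1

After press 3 at (1,4):
0 0 0 0 0
0 0 1 0 0
1 0 0 1 0

After press 4 at (2,2):
0 0 0 0 0
0 0 0 0 0
1 1 1 0 0

After press 5 at (1,4):
0 0 0 0 1
0 0 0 1 1
1 1 1 0 1

After press 6 at (0,0):
1 1 0 0 1
1 0 0 1 1
1 1 1 0 1

After press 7 at (2,4):
1 1 0 0 1
1 0 0 1 0
1 1 1 1 0

After press 8 at (2,0):
1 1 0 0 1
0 0 0 1 0
0 0 1 1 0

Answer: 1 1 0 0 1
0 0 0 1 0
0 0 1 1 0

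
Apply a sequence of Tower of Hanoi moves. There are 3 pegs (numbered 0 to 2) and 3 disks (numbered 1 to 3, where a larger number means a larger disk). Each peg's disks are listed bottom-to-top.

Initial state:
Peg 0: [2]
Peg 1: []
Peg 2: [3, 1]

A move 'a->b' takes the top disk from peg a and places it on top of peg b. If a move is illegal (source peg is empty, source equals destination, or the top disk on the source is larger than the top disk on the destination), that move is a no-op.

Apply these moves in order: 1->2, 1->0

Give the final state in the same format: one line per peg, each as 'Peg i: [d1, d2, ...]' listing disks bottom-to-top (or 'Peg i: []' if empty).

After move 1 (1->2):
Peg 0: [2]
Peg 1: []
Peg 2: [3, 1]

After move 2 (1->0):
Peg 0: [2]
Peg 1: []
Peg 2: [3, 1]

Answer: Peg 0: [2]
Peg 1: []
Peg 2: [3, 1]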